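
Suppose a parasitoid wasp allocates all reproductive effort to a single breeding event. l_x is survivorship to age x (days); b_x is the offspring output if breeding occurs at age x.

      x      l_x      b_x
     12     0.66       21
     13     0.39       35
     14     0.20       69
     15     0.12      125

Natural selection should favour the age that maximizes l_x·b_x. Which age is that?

Expected offspring if breeding at age x = l_x × b_x:
  age 12: 0.66 × 21 = 13.860
  age 13: 0.39 × 35 = 13.650
  age 14: 0.20 × 69 = 13.800
  age 15: 0.12 × 125 = 15.000
Maximum at age 15 (15.000).

15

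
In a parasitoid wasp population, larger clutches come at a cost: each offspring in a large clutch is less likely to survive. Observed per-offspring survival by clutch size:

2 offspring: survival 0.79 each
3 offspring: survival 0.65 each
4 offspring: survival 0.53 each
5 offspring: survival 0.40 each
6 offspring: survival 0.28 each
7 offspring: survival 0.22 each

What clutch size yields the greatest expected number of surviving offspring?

Expected surviving offspring = c × s(c):
  c=2: 2 × 0.79 = 1.580
  c=3: 3 × 0.65 = 1.950
  c=4: 4 × 0.53 = 2.120
  c=5: 5 × 0.40 = 2.000
  c=6: 6 × 0.28 = 1.680
  c=7: 7 × 0.22 = 1.540
Maximum at c = 4 (2.120 surviving offspring).

4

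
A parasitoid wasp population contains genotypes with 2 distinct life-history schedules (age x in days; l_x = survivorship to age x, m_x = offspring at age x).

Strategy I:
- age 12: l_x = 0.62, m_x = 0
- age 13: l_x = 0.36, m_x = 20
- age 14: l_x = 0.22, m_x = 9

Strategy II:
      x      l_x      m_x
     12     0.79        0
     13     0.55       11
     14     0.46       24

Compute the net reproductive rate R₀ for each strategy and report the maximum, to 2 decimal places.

17.09

Strategy I: R₀ = 0.62×0 + 0.36×20 + 0.22×9 = 9.1800
Strategy II: R₀ = 0.79×0 + 0.55×11 + 0.46×24 = 17.0900
Highest R₀: strategy II with 17.0900.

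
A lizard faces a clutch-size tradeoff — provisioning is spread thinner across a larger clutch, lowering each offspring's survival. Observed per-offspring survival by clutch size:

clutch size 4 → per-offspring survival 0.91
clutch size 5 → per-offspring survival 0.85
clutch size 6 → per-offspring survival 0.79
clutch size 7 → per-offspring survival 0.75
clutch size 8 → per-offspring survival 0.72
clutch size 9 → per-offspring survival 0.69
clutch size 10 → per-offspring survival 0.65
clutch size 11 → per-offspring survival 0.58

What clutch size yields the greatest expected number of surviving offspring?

Expected surviving offspring = c × s(c):
  c=4: 4 × 0.91 = 3.640
  c=5: 5 × 0.85 = 4.250
  c=6: 6 × 0.79 = 4.740
  c=7: 7 × 0.75 = 5.250
  c=8: 8 × 0.72 = 5.760
  c=9: 9 × 0.69 = 6.210
  c=10: 10 × 0.65 = 6.500
  c=11: 11 × 0.58 = 6.380
Maximum at c = 10 (6.500 surviving offspring).

10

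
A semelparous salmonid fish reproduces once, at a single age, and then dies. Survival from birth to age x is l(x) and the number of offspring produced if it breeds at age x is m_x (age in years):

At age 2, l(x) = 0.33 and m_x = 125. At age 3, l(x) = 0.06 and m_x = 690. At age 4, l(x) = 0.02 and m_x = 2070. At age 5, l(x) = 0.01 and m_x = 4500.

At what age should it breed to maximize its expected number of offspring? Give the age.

Expected offspring if breeding at age x = l(x) × m_x:
  age 2: 0.33 × 125 = 41.250
  age 3: 0.06 × 690 = 41.400
  age 4: 0.02 × 2070 = 41.400
  age 5: 0.01 × 4500 = 45.000
Maximum at age 5 (45.000).

5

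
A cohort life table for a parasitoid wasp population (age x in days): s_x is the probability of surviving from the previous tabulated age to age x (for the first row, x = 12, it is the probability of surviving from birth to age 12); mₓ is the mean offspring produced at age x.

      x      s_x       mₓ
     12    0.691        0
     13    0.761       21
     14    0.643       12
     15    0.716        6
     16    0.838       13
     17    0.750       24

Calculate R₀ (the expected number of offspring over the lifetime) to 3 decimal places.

Survivorship from birth: l_x = s_12·s_13·…·s_x.
  l_12 = 0.69100
  l_13 = 0.52585
  l_14 = 0.33812
  l_15 = 0.24210
  l_16 = 0.20288
  l_17 = 0.15216
R₀ = Σ l_x mₓ:
  age 12: 0.69100 × 0 = 0.0000
  age 13: 0.52585 × 21 = 11.0429
  age 14: 0.33812 × 12 = 4.0574
  age 15: 0.24210 × 6 = 1.4526
  age 16: 0.20288 × 13 = 2.6374
  age 17: 0.15216 × 24 = 3.6518
R₀ = 0.0000 + 11.0429 + 4.0574 + 1.4526 + 2.6374 + 3.6518 = 22.8422

22.842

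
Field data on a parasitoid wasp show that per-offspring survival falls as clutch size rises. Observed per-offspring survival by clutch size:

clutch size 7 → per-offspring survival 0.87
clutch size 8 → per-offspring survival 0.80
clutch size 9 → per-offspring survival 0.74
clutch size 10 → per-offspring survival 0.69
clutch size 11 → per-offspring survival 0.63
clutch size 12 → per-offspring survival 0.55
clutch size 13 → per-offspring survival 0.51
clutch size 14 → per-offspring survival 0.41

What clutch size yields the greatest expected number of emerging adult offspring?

11

Expected emerging adult offspring = c × s(c):
  c=7: 7 × 0.87 = 6.090
  c=8: 8 × 0.80 = 6.400
  c=9: 9 × 0.74 = 6.660
  c=10: 10 × 0.69 = 6.900
  c=11: 11 × 0.63 = 6.930
  c=12: 12 × 0.55 = 6.600
  c=13: 13 × 0.51 = 6.630
  c=14: 14 × 0.41 = 5.740
Maximum at c = 11 (6.930 emerging adult offspring).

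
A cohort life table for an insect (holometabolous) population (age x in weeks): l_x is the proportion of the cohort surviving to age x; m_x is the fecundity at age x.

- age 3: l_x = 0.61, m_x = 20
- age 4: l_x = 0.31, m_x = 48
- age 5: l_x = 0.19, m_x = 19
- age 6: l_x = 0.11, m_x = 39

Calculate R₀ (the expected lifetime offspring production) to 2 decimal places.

34.98

R₀ = Σ l_x m_x:
  age 3: 0.61 × 20 = 12.2000
  age 4: 0.31 × 48 = 14.8800
  age 5: 0.19 × 19 = 3.6100
  age 6: 0.11 × 39 = 4.2900
R₀ = 12.2000 + 14.8800 + 3.6100 + 4.2900 = 34.9800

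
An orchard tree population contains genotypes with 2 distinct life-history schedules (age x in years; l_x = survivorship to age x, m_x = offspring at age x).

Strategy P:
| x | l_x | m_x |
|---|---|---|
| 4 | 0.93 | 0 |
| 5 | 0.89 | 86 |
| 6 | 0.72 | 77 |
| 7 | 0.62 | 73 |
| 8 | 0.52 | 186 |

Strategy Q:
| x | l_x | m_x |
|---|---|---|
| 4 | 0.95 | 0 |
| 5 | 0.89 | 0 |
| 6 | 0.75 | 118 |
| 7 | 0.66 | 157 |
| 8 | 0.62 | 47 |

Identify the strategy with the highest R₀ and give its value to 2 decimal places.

273.96

Strategy P: R₀ = 0.93×0 + 0.89×86 + 0.72×77 + 0.62×73 + 0.52×186 = 273.9600
Strategy Q: R₀ = 0.95×0 + 0.89×0 + 0.75×118 + 0.66×157 + 0.62×47 = 221.2600
Highest R₀: strategy P with 273.9600.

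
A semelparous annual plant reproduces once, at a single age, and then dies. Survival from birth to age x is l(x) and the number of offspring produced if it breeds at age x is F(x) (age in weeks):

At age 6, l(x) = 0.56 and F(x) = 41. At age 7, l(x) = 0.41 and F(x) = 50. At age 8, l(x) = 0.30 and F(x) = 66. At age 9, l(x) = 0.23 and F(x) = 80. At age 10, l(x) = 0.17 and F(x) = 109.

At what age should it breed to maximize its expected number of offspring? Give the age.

Expected offspring if breeding at age x = l(x) × F(x):
  age 6: 0.56 × 41 = 22.960
  age 7: 0.41 × 50 = 20.500
  age 8: 0.30 × 66 = 19.800
  age 9: 0.23 × 80 = 18.400
  age 10: 0.17 × 109 = 18.530
Maximum at age 6 (22.960).

6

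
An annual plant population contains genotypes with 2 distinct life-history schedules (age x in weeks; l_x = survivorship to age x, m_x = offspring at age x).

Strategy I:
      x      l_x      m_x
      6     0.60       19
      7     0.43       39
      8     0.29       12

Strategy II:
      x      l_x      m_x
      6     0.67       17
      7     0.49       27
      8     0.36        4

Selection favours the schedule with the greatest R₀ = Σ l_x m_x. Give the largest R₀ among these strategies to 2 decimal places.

Strategy I: R₀ = 0.60×19 + 0.43×39 + 0.29×12 = 31.6500
Strategy II: R₀ = 0.67×17 + 0.49×27 + 0.36×4 = 26.0600
Highest R₀: strategy I with 31.6500.

31.65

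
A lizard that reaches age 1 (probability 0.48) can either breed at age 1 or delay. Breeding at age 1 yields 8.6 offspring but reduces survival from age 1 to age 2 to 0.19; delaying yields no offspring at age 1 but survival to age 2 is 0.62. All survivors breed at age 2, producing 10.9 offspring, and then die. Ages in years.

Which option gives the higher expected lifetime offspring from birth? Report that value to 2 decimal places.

breed at age 1: R₀ = 0.48 × (8.6 + 0.19 × 10.9) = 0.48 × 10.6710 = 5.1221
delay to age 2: R₀ = 0.48 × (0.62 × 10.9) = 0.48 × 6.7580 = 3.2438
Higher: breed at age 1 (5.1221).

5.12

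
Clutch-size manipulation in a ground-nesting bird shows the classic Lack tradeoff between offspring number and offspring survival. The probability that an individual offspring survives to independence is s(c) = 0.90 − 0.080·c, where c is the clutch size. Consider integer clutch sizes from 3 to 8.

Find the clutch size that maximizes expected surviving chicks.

Expected surviving chicks = c × s(c):
  c=3: 3 × 0.660 = 1.980
  c=4: 4 × 0.580 = 2.320
  c=5: 5 × 0.500 = 2.500
  c=6: 6 × 0.420 = 2.520
  c=7: 7 × 0.340 = 2.380
  c=8: 8 × 0.260 = 2.080
Maximum at c = 6 (2.520 surviving chicks).

6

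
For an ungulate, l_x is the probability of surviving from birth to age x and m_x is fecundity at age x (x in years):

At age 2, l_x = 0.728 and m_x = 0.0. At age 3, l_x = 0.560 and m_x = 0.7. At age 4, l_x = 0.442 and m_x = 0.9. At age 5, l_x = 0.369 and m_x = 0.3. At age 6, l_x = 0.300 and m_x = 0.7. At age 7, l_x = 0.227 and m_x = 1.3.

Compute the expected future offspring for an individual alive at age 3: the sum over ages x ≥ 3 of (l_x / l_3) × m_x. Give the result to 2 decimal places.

2.51

l_3 = 0.560. Conditional survival from age 3 to x is l_x / l_3.
  x=3: (0.560/0.560) × 0.7 = 0.7000
  x=4: (0.442/0.560) × 0.9 = 0.7104
  x=5: (0.369/0.560) × 0.3 = 0.1977
  x=6: (0.300/0.560) × 0.7 = 0.3750
  x=7: (0.227/0.560) × 1.3 = 0.5270
Sum = 0.7000 + 0.7104 + 0.1977 + 0.3750 + 0.5270 = 2.5100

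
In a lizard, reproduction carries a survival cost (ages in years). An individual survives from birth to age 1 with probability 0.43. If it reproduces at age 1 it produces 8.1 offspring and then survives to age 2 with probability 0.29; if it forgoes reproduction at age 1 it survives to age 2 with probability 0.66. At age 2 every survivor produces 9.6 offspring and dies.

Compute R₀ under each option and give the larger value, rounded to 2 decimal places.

breed at age 1: R₀ = 0.43 × (8.1 + 0.29 × 9.6) = 0.43 × 10.8840 = 4.6801
delay to age 2: R₀ = 0.43 × (0.66 × 9.6) = 0.43 × 6.3360 = 2.7245
Higher: breed at age 1 (4.6801).

4.68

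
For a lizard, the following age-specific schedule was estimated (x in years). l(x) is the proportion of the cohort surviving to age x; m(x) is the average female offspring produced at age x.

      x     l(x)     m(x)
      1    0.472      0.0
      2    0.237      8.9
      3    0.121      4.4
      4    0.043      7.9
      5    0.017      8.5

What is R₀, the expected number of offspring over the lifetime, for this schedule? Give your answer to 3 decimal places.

R₀ = Σ l(x) m(x):
  age 1: 0.472 × 0.0 = 0.0000
  age 2: 0.237 × 8.9 = 2.1093
  age 3: 0.121 × 4.4 = 0.5324
  age 4: 0.043 × 7.9 = 0.3397
  age 5: 0.017 × 8.5 = 0.1445
R₀ = 0.0000 + 2.1093 + 0.5324 + 0.3397 + 0.1445 = 3.1259

3.126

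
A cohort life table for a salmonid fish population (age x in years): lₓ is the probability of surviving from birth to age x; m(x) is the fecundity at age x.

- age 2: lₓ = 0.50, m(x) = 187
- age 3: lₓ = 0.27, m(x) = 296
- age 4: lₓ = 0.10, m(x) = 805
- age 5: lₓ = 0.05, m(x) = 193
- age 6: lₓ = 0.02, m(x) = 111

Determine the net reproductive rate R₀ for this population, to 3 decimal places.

R₀ = Σ lₓ m(x):
  age 2: 0.50 × 187 = 93.5000
  age 3: 0.27 × 296 = 79.9200
  age 4: 0.10 × 805 = 80.5000
  age 5: 0.05 × 193 = 9.6500
  age 6: 0.02 × 111 = 2.2200
R₀ = 93.5000 + 79.9200 + 80.5000 + 9.6500 + 2.2200 = 265.7900

265.790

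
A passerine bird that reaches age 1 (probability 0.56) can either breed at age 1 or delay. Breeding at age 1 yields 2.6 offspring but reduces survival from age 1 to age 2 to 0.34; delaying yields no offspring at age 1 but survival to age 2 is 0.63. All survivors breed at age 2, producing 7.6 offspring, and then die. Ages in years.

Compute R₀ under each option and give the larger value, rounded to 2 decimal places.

breed at age 1: R₀ = 0.56 × (2.6 + 0.34 × 7.6) = 0.56 × 5.1840 = 2.9030
delay to age 2: R₀ = 0.56 × (0.63 × 7.6) = 0.56 × 4.7880 = 2.6813
Higher: breed at age 1 (2.9030).

2.90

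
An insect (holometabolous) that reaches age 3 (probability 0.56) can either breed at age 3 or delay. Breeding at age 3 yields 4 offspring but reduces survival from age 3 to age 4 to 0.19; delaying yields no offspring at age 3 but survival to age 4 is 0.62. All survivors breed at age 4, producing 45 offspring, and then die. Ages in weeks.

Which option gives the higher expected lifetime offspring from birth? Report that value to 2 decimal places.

breed at age 3: R₀ = 0.56 × (4 + 0.19 × 45) = 0.56 × 12.5500 = 7.0280
delay to age 4: R₀ = 0.56 × (0.62 × 45) = 0.56 × 27.9000 = 15.6240
Higher: delay to age 4 (15.6240).

15.62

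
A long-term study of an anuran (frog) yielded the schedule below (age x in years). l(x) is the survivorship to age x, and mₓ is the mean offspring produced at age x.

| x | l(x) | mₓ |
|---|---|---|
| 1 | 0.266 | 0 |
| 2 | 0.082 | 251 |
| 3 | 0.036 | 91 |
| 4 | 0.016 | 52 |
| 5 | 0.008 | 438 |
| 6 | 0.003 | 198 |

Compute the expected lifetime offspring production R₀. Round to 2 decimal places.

28.79

R₀ = Σ l(x) mₓ:
  age 1: 0.266 × 0 = 0.0000
  age 2: 0.082 × 251 = 20.5820
  age 3: 0.036 × 91 = 3.2760
  age 4: 0.016 × 52 = 0.8320
  age 5: 0.008 × 438 = 3.5040
  age 6: 0.003 × 198 = 0.5940
R₀ = 0.0000 + 20.5820 + 3.2760 + 0.8320 + 3.5040 + 0.5940 = 28.7880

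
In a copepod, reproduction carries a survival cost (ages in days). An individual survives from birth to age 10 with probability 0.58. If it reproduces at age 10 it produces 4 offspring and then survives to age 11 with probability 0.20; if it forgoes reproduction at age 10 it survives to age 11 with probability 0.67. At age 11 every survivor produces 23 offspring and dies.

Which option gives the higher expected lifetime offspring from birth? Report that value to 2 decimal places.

8.94

breed at age 10: R₀ = 0.58 × (4 + 0.20 × 23) = 0.58 × 8.6000 = 4.9880
delay to age 11: R₀ = 0.58 × (0.67 × 23) = 0.58 × 15.4100 = 8.9378
Higher: delay to age 11 (8.9378).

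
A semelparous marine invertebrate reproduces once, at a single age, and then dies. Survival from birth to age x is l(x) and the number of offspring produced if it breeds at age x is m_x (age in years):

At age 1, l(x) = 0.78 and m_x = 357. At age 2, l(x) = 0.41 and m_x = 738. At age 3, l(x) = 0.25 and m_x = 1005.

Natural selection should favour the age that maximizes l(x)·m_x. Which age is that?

Expected offspring if breeding at age x = l(x) × m_x:
  age 1: 0.78 × 357 = 278.460
  age 2: 0.41 × 738 = 302.580
  age 3: 0.25 × 1005 = 251.250
Maximum at age 2 (302.580).

2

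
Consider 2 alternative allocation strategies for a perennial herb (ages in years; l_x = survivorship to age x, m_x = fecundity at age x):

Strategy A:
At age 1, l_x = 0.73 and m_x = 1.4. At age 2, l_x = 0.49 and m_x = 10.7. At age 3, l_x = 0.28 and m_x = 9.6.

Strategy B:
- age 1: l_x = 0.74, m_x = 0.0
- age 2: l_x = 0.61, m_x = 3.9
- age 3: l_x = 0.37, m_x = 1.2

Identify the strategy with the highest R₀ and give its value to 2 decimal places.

8.95

Strategy A: R₀ = 0.73×1.4 + 0.49×10.7 + 0.28×9.6 = 8.9530
Strategy B: R₀ = 0.74×0.0 + 0.61×3.9 + 0.37×1.2 = 2.8230
Highest R₀: strategy A with 8.9530.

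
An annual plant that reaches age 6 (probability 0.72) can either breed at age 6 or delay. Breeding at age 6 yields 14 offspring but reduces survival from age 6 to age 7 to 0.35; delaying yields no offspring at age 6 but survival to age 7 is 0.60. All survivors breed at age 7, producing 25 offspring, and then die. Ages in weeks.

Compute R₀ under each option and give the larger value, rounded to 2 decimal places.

16.38

breed at age 6: R₀ = 0.72 × (14 + 0.35 × 25) = 0.72 × 22.7500 = 16.3800
delay to age 7: R₀ = 0.72 × (0.60 × 25) = 0.72 × 15.0000 = 10.8000
Higher: breed at age 6 (16.3800).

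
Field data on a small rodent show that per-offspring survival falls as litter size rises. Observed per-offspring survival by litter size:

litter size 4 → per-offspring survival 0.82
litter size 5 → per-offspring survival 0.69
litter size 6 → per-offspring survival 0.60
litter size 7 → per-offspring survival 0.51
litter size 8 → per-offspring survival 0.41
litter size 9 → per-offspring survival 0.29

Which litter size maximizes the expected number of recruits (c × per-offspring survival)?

Expected recruits = c × s(c):
  c=4: 4 × 0.82 = 3.280
  c=5: 5 × 0.69 = 3.450
  c=6: 6 × 0.60 = 3.600
  c=7: 7 × 0.51 = 3.570
  c=8: 8 × 0.41 = 3.280
  c=9: 9 × 0.29 = 2.610
Maximum at c = 6 (3.600 recruits).

6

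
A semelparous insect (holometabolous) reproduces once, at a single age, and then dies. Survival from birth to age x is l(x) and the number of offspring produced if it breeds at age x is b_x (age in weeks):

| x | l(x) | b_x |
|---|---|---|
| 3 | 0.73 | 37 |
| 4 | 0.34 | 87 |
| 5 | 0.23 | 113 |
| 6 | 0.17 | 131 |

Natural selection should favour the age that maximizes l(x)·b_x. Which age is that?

4

Expected offspring if breeding at age x = l(x) × b_x:
  age 3: 0.73 × 37 = 27.010
  age 4: 0.34 × 87 = 29.580
  age 5: 0.23 × 113 = 25.990
  age 6: 0.17 × 131 = 22.270
Maximum at age 4 (29.580).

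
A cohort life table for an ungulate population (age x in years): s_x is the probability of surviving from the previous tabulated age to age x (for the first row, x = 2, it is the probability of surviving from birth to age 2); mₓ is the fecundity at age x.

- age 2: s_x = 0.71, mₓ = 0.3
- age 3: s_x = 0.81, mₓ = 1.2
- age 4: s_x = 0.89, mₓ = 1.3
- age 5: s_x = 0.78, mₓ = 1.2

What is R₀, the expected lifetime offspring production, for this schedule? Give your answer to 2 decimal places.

2.05

Survivorship from birth: l_x = s_2·s_3·…·s_x.
  l_2 = 0.71000
  l_3 = 0.57510
  l_4 = 0.51184
  l_5 = 0.39923
R₀ = Σ l_x mₓ:
  age 2: 0.71000 × 0.3 = 0.2130
  age 3: 0.57510 × 1.2 = 0.6901
  age 4: 0.51184 × 1.3 = 0.6654
  age 5: 0.39923 × 1.2 = 0.4791
R₀ = 0.2130 + 0.6901 + 0.6654 + 0.4791 = 2.0476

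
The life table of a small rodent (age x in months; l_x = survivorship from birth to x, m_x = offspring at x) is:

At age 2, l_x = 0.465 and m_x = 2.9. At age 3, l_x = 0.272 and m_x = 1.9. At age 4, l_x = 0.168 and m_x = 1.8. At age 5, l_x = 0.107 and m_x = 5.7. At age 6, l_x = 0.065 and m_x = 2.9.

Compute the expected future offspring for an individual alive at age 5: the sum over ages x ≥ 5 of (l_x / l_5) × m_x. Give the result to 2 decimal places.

l_5 = 0.107. Conditional survival from age 5 to x is l_x / l_5.
  x=5: (0.107/0.107) × 5.7 = 5.7000
  x=6: (0.065/0.107) × 2.9 = 1.7617
Sum = 5.7000 + 1.7617 = 7.4617

7.46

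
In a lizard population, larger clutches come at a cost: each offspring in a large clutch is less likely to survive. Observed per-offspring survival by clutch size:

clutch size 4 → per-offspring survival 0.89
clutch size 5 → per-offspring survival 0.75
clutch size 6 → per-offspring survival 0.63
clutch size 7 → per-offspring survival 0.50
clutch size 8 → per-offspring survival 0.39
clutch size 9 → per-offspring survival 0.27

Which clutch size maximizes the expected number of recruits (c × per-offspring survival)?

Expected recruits = c × s(c):
  c=4: 4 × 0.89 = 3.560
  c=5: 5 × 0.75 = 3.750
  c=6: 6 × 0.63 = 3.780
  c=7: 7 × 0.50 = 3.500
  c=8: 8 × 0.39 = 3.120
  c=9: 9 × 0.27 = 2.430
Maximum at c = 6 (3.780 recruits).

6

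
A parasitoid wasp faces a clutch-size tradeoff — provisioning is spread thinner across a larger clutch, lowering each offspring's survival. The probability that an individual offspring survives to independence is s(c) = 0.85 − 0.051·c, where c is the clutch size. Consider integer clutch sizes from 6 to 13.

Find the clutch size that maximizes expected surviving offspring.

8

Expected surviving offspring = c × s(c):
  c=6: 6 × 0.544 = 3.264
  c=7: 7 × 0.493 = 3.451
  c=8: 8 × 0.442 = 3.536
  c=9: 9 × 0.391 = 3.519
  c=10: 10 × 0.340 = 3.400
  c=11: 11 × 0.289 = 3.179
  c=12: 12 × 0.238 = 2.856
  c=13: 13 × 0.187 = 2.431
Maximum at c = 8 (3.536 surviving offspring).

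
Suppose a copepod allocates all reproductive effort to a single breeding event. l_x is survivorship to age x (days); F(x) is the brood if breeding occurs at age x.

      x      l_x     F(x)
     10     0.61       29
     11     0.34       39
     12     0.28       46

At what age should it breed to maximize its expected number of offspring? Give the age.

Expected offspring if breeding at age x = l_x × F(x):
  age 10: 0.61 × 29 = 17.690
  age 11: 0.34 × 39 = 13.260
  age 12: 0.28 × 46 = 12.880
Maximum at age 10 (17.690).

10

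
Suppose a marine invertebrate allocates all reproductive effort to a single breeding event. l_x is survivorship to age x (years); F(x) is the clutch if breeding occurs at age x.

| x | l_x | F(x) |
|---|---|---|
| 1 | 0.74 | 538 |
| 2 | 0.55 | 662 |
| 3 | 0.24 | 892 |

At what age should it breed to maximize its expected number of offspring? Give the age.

1

Expected offspring if breeding at age x = l_x × F(x):
  age 1: 0.74 × 538 = 398.120
  age 2: 0.55 × 662 = 364.100
  age 3: 0.24 × 892 = 214.080
Maximum at age 1 (398.120).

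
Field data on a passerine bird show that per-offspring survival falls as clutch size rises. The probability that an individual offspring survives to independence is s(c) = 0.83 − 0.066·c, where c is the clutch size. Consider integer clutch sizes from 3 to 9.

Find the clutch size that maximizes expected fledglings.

6

Expected fledglings = c × s(c):
  c=3: 3 × 0.632 = 1.896
  c=4: 4 × 0.566 = 2.264
  c=5: 5 × 0.500 = 2.500
  c=6: 6 × 0.434 = 2.604
  c=7: 7 × 0.368 = 2.576
  c=8: 8 × 0.302 = 2.416
  c=9: 9 × 0.236 = 2.124
Maximum at c = 6 (2.604 fledglings).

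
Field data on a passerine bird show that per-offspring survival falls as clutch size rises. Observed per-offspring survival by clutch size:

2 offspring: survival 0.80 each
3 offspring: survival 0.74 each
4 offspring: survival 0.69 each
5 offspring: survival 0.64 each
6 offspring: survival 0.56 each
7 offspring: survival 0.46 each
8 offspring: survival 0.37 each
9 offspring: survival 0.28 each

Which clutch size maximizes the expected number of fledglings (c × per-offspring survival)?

Expected fledglings = c × s(c):
  c=2: 2 × 0.80 = 1.600
  c=3: 3 × 0.74 = 2.220
  c=4: 4 × 0.69 = 2.760
  c=5: 5 × 0.64 = 3.200
  c=6: 6 × 0.56 = 3.360
  c=7: 7 × 0.46 = 3.220
  c=8: 8 × 0.37 = 2.960
  c=9: 9 × 0.28 = 2.520
Maximum at c = 6 (3.360 fledglings).

6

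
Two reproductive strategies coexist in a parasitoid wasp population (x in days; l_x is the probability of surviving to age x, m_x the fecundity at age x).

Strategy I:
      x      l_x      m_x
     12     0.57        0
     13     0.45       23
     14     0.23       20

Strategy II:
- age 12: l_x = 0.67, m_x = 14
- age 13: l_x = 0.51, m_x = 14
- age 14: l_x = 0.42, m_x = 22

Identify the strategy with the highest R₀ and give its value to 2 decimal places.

Strategy I: R₀ = 0.57×0 + 0.45×23 + 0.23×20 = 14.9500
Strategy II: R₀ = 0.67×14 + 0.51×14 + 0.42×22 = 25.7600
Highest R₀: strategy II with 25.7600.

25.76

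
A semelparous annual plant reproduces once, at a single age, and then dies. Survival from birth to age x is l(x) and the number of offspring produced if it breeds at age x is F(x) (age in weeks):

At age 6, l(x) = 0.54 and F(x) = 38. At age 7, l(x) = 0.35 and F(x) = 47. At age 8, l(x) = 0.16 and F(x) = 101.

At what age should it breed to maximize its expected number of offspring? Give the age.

6

Expected offspring if breeding at age x = l(x) × F(x):
  age 6: 0.54 × 38 = 20.520
  age 7: 0.35 × 47 = 16.450
  age 8: 0.16 × 101 = 16.160
Maximum at age 6 (20.520).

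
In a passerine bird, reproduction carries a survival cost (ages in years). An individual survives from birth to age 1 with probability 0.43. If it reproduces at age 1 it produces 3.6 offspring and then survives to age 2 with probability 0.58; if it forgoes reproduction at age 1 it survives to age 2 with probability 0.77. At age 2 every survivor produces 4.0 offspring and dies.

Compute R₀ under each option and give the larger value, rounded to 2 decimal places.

2.55

breed at age 1: R₀ = 0.43 × (3.6 + 0.58 × 4.0) = 0.43 × 5.9200 = 2.5456
delay to age 2: R₀ = 0.43 × (0.77 × 4.0) = 0.43 × 3.0800 = 1.3244
Higher: breed at age 1 (2.5456).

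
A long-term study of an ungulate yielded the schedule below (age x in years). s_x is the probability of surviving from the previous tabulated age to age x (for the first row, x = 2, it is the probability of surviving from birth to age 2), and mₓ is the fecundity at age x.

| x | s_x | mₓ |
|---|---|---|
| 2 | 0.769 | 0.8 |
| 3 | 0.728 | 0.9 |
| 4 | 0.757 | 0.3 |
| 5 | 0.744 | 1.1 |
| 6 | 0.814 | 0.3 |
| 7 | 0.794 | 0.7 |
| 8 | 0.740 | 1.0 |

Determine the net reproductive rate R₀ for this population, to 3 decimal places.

1.963

Survivorship from birth: l_x = s_2·s_3·…·s_x.
  l_2 = 0.76900
  l_3 = 0.55983
  l_4 = 0.42379
  l_5 = 0.31530
  l_6 = 0.25666
  l_7 = 0.20378
  l_8 = 0.15080
R₀ = Σ l_x mₓ:
  age 2: 0.76900 × 0.8 = 0.6152
  age 3: 0.55983 × 0.9 = 0.5038
  age 4: 0.42379 × 0.3 = 0.1271
  age 5: 0.31530 × 1.1 = 0.3468
  age 6: 0.25666 × 0.3 = 0.0770
  age 7: 0.20378 × 0.7 = 0.1426
  age 8: 0.15080 × 1.0 = 0.1508
R₀ = 0.6152 + 0.5038 + 0.1271 + 0.3468 + 0.0770 + 0.1426 + 0.1508 = 1.9635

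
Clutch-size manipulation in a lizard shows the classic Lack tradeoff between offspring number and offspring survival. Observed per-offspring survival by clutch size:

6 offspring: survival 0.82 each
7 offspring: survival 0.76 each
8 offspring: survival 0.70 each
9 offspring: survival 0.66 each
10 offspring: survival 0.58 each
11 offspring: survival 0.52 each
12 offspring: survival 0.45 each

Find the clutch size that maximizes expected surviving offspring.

9

Expected surviving offspring = c × s(c):
  c=6: 6 × 0.82 = 4.920
  c=7: 7 × 0.76 = 5.320
  c=8: 8 × 0.70 = 5.600
  c=9: 9 × 0.66 = 5.940
  c=10: 10 × 0.58 = 5.800
  c=11: 11 × 0.52 = 5.720
  c=12: 12 × 0.45 = 5.400
Maximum at c = 9 (5.940 surviving offspring).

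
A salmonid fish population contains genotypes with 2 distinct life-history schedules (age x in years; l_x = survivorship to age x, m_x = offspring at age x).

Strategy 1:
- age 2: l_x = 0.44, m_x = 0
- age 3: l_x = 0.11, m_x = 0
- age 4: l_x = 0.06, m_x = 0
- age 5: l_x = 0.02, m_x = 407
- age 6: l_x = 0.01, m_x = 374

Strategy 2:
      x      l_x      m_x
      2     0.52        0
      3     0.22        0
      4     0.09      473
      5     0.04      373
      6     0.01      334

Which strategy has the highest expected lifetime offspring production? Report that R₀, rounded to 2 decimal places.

Strategy 1: R₀ = 0.44×0 + 0.11×0 + 0.06×0 + 0.02×407 + 0.01×374 = 11.8800
Strategy 2: R₀ = 0.52×0 + 0.22×0 + 0.09×473 + 0.04×373 + 0.01×334 = 60.8300
Highest R₀: strategy 2 with 60.8300.

60.83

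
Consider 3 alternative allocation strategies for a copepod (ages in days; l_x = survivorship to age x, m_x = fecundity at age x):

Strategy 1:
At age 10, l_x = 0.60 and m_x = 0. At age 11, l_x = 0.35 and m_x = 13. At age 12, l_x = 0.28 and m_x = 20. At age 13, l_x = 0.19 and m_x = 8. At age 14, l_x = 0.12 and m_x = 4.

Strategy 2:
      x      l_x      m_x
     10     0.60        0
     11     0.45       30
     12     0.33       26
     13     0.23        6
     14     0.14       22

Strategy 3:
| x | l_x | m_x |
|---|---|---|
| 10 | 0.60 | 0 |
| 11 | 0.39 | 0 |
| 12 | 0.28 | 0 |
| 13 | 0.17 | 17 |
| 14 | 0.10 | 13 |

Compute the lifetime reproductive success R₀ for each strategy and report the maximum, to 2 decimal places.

Strategy 1: R₀ = 0.60×0 + 0.35×13 + 0.28×20 + 0.19×8 + 0.12×4 = 12.1500
Strategy 2: R₀ = 0.60×0 + 0.45×30 + 0.33×26 + 0.23×6 + 0.14×22 = 26.5400
Strategy 3: R₀ = 0.60×0 + 0.39×0 + 0.28×0 + 0.17×17 + 0.10×13 = 4.1900
Highest R₀: strategy 2 with 26.5400.

26.54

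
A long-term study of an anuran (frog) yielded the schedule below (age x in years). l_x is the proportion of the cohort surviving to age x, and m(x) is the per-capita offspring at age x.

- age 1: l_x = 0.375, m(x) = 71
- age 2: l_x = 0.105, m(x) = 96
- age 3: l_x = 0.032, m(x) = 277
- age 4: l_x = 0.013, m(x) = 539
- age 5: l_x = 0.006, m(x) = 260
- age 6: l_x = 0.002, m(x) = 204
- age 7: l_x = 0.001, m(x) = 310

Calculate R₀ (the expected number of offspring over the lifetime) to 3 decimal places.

R₀ = Σ l_x m(x):
  age 1: 0.375 × 71 = 26.6250
  age 2: 0.105 × 96 = 10.0800
  age 3: 0.032 × 277 = 8.8640
  age 4: 0.013 × 539 = 7.0070
  age 5: 0.006 × 260 = 1.5600
  age 6: 0.002 × 204 = 0.4080
  age 7: 0.001 × 310 = 0.3100
R₀ = 26.6250 + 10.0800 + 8.8640 + 7.0070 + 1.5600 + 0.4080 + 0.3100 = 54.8540

54.854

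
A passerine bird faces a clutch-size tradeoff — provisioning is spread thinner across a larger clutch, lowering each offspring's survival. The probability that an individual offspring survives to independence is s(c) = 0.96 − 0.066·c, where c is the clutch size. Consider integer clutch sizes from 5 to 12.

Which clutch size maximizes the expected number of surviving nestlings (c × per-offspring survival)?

Expected surviving nestlings = c × s(c):
  c=5: 5 × 0.630 = 3.150
  c=6: 6 × 0.564 = 3.384
  c=7: 7 × 0.498 = 3.486
  c=8: 8 × 0.432 = 3.456
  c=9: 9 × 0.366 = 3.294
  c=10: 10 × 0.300 = 3.000
  c=11: 11 × 0.234 = 2.574
  c=12: 12 × 0.168 = 2.016
Maximum at c = 7 (3.486 surviving nestlings).

7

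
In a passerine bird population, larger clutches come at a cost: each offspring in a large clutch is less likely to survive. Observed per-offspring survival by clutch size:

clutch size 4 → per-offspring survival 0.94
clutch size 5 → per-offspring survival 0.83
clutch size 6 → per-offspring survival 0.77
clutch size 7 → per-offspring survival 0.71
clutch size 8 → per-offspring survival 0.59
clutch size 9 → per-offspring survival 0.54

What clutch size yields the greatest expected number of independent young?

Expected independent young = c × s(c):
  c=4: 4 × 0.94 = 3.760
  c=5: 5 × 0.83 = 4.150
  c=6: 6 × 0.77 = 4.620
  c=7: 7 × 0.71 = 4.970
  c=8: 8 × 0.59 = 4.720
  c=9: 9 × 0.54 = 4.860
Maximum at c = 7 (4.970 independent young).

7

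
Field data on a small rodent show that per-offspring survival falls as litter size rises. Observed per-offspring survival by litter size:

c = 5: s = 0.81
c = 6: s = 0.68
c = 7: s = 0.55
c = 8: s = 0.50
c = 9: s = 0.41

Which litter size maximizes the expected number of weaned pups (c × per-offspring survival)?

6

Expected weaned pups = c × s(c):
  c=5: 5 × 0.81 = 4.050
  c=6: 6 × 0.68 = 4.080
  c=7: 7 × 0.55 = 3.850
  c=8: 8 × 0.50 = 4.000
  c=9: 9 × 0.41 = 3.690
Maximum at c = 6 (4.080 weaned pups).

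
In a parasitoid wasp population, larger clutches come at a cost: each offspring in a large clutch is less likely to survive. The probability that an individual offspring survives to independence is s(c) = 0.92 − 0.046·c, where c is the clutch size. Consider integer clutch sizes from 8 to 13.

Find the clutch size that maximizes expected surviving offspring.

10

Expected surviving offspring = c × s(c):
  c=8: 8 × 0.552 = 4.416
  c=9: 9 × 0.506 = 4.554
  c=10: 10 × 0.460 = 4.600
  c=11: 11 × 0.414 = 4.554
  c=12: 12 × 0.368 = 4.416
  c=13: 13 × 0.322 = 4.186
Maximum at c = 10 (4.600 surviving offspring).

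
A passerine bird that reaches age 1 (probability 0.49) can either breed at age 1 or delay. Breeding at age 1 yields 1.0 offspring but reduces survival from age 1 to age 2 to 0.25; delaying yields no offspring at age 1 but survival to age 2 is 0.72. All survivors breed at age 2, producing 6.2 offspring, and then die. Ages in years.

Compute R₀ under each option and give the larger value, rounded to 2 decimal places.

breed at age 1: R₀ = 0.49 × (1.0 + 0.25 × 6.2) = 0.49 × 2.5500 = 1.2495
delay to age 2: R₀ = 0.49 × (0.72 × 6.2) = 0.49 × 4.4640 = 2.1874
Higher: delay to age 2 (2.1874).

2.19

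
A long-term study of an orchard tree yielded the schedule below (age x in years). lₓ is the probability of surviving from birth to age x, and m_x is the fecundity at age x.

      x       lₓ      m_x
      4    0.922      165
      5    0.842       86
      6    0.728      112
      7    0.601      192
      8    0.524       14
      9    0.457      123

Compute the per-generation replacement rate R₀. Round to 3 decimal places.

R₀ = Σ lₓ m_x:
  age 4: 0.922 × 165 = 152.1300
  age 5: 0.842 × 86 = 72.4120
  age 6: 0.728 × 112 = 81.5360
  age 7: 0.601 × 192 = 115.3920
  age 8: 0.524 × 14 = 7.3360
  age 9: 0.457 × 123 = 56.2110
R₀ = 152.1300 + 72.4120 + 81.5360 + 115.3920 + 7.3360 + 56.2110 = 485.0170

485.017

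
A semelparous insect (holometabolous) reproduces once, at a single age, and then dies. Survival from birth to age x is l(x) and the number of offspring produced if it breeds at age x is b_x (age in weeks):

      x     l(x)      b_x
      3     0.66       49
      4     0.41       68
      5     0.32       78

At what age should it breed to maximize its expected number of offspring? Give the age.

3

Expected offspring if breeding at age x = l(x) × b_x:
  age 3: 0.66 × 49 = 32.340
  age 4: 0.41 × 68 = 27.880
  age 5: 0.32 × 78 = 24.960
Maximum at age 3 (32.340).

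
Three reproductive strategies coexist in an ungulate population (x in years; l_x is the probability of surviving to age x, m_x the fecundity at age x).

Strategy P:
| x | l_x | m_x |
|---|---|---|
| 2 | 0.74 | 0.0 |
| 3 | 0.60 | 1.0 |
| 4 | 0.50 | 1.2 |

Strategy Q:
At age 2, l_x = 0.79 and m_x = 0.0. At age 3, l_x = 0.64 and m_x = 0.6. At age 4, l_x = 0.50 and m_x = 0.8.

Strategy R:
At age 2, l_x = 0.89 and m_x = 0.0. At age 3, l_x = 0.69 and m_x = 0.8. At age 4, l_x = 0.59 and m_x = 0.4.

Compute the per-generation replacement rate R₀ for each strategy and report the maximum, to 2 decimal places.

1.20

Strategy P: R₀ = 0.74×0.0 + 0.60×1.0 + 0.50×1.2 = 1.2000
Strategy Q: R₀ = 0.79×0.0 + 0.64×0.6 + 0.50×0.8 = 0.7840
Strategy R: R₀ = 0.89×0.0 + 0.69×0.8 + 0.59×0.4 = 0.7880
Highest R₀: strategy P with 1.2000.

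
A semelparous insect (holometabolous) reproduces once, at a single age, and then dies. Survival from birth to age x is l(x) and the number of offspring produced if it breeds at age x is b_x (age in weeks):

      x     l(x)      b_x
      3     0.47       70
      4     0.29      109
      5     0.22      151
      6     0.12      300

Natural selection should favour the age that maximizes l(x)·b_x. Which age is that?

6

Expected offspring if breeding at age x = l(x) × b_x:
  age 3: 0.47 × 70 = 32.900
  age 4: 0.29 × 109 = 31.610
  age 5: 0.22 × 151 = 33.220
  age 6: 0.12 × 300 = 36.000
Maximum at age 6 (36.000).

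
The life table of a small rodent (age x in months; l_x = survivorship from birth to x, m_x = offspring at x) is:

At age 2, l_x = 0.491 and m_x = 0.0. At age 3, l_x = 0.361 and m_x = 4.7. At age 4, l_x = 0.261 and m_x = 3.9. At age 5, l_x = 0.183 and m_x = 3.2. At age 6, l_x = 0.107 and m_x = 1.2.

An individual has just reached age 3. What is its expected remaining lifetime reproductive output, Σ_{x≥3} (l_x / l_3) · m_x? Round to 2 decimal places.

9.50

l_3 = 0.361. Conditional survival from age 3 to x is l_x / l_3.
  x=3: (0.361/0.361) × 4.7 = 4.7000
  x=4: (0.261/0.361) × 3.9 = 2.8197
  x=5: (0.183/0.361) × 3.2 = 1.6222
  x=6: (0.107/0.361) × 1.2 = 0.3557
Sum = 4.7000 + 2.8197 + 1.6222 + 0.3557 = 9.4975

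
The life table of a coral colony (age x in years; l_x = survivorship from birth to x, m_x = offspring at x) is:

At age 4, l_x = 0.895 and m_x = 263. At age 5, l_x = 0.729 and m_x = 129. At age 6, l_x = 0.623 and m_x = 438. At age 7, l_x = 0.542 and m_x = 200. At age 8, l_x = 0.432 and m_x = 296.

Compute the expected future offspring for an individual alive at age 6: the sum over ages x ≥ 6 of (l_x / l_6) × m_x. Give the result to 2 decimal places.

817.25

l_6 = 0.623. Conditional survival from age 6 to x is l_x / l_6.
  x=6: (0.623/0.623) × 438 = 438.0000
  x=7: (0.542/0.623) × 200 = 173.9968
  x=8: (0.432/0.623) × 296 = 205.2520
Sum = 438.0000 + 173.9968 + 205.2520 = 817.2488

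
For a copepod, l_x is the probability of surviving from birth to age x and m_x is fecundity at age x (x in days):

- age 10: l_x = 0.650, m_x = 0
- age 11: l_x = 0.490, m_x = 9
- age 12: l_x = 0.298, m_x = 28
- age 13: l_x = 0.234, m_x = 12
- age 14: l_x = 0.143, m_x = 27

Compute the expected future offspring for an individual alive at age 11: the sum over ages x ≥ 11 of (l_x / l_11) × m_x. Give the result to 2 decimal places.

39.64

l_11 = 0.490. Conditional survival from age 11 to x is l_x / l_11.
  x=11: (0.490/0.490) × 9 = 9.0000
  x=12: (0.298/0.490) × 28 = 17.0286
  x=13: (0.234/0.490) × 12 = 5.7306
  x=14: (0.143/0.490) × 27 = 7.8796
Sum = 9.0000 + 17.0286 + 5.7306 + 7.8796 = 39.6388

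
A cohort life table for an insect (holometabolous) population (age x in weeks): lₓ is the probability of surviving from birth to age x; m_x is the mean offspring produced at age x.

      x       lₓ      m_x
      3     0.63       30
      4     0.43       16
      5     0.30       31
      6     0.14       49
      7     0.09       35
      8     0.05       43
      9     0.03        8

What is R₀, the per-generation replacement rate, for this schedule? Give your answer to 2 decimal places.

47.48

R₀ = Σ lₓ m_x:
  age 3: 0.63 × 30 = 18.9000
  age 4: 0.43 × 16 = 6.8800
  age 5: 0.30 × 31 = 9.3000
  age 6: 0.14 × 49 = 6.8600
  age 7: 0.09 × 35 = 3.1500
  age 8: 0.05 × 43 = 2.1500
  age 9: 0.03 × 8 = 0.2400
R₀ = 18.9000 + 6.8800 + 9.3000 + 6.8600 + 3.1500 + 2.1500 + 0.2400 = 47.4800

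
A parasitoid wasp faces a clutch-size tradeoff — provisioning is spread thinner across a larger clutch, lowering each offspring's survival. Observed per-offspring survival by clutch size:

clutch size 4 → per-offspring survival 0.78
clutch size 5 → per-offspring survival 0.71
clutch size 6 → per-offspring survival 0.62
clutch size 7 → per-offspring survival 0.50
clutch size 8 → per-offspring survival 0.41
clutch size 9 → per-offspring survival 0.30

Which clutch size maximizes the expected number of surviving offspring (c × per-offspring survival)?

Expected surviving offspring = c × s(c):
  c=4: 4 × 0.78 = 3.120
  c=5: 5 × 0.71 = 3.550
  c=6: 6 × 0.62 = 3.720
  c=7: 7 × 0.50 = 3.500
  c=8: 8 × 0.41 = 3.280
  c=9: 9 × 0.30 = 2.700
Maximum at c = 6 (3.720 surviving offspring).

6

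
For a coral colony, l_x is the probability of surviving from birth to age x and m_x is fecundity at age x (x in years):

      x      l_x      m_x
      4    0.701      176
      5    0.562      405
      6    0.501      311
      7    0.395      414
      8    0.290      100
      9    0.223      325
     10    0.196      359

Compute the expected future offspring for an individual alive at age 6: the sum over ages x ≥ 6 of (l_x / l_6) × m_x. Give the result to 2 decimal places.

980.40

l_6 = 0.501. Conditional survival from age 6 to x is l_x / l_6.
  x=6: (0.501/0.501) × 311 = 311.0000
  x=7: (0.395/0.501) × 414 = 326.4072
  x=8: (0.290/0.501) × 100 = 57.8842
  x=9: (0.223/0.501) × 325 = 144.6607
  x=10: (0.196/0.501) × 359 = 140.4471
Sum = 311.0000 + 326.4072 + 57.8842 + 144.6607 + 140.4471 = 980.3992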